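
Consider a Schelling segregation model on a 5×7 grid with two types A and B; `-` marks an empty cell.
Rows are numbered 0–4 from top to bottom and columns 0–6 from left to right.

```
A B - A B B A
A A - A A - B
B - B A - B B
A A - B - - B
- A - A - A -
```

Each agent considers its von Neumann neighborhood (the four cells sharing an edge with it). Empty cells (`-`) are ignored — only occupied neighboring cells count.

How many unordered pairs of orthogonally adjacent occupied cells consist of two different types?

Scan each occupied cell's neighbors to the right and below so each pair is counted once.
From row 0: 6 unlike of 9 pairs (running 6/9).
From row 1: 1 unlike of 5 pairs (running 7/14).
From row 2: 3 unlike of 5 pairs (running 10/19).
From row 3: 1 unlike of 3 pairs (running 11/22).
Total adjacent occupied pairs: 22; unlike-type pairs: 11.

11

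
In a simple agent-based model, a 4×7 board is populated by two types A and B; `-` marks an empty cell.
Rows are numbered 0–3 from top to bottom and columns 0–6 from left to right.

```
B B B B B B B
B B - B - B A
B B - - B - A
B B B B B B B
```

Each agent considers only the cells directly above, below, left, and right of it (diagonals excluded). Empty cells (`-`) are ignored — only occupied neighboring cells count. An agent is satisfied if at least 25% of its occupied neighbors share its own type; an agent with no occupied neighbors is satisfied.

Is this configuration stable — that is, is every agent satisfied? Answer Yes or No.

(0,0)B 2/2 ok
(0,1)B 3/3 ok
(0,2)B 2/2 ok
(0,3)B 3/3 ok
(0,4)B 2/2 ok
(0,5)B 3/3 ok
(0,6)B 1/2 ok
(1,0)B 3/3 ok
(1,1)B 3/3 ok
(1,3)B 1/1 ok
(1,5)B 1/2 ok
(1,6)A 1/3 ok
(2,0)B 3/3 ok
(2,1)B 3/3 ok
(2,4)B 1/1 ok
(2,6)A 1/2 ok
(3,0)B 2/2 ok
(3,1)B 3/3 ok
(3,2)B 2/2 ok
(3,3)B 2/2 ok
(3,4)B 3/3 ok
(3,5)B 2/2 ok
(3,6)B 1/2 ok
All meet the threshold, so the configuration is stable.

Yes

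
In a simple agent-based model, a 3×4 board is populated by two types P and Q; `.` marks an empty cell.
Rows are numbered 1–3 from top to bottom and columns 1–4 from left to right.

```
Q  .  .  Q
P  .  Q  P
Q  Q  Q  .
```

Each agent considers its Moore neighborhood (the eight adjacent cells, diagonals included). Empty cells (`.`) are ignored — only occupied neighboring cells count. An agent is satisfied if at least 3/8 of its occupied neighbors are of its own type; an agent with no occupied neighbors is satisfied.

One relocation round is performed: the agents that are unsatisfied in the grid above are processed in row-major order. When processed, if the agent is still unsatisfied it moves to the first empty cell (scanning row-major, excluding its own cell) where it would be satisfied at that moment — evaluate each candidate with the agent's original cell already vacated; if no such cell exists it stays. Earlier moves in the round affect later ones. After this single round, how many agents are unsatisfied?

2

Initially unsatisfied (in order): (1,1), (2,1), (2,4).
  (1,1) → (1,2).
  (2,1): no empty cell satisfies it; stays.
  (2,4) → (1,1).
Resulting grid:
P Q . Q
P . Q .
Q Q Q .
Unsatisfied now: (1,2), (2,1).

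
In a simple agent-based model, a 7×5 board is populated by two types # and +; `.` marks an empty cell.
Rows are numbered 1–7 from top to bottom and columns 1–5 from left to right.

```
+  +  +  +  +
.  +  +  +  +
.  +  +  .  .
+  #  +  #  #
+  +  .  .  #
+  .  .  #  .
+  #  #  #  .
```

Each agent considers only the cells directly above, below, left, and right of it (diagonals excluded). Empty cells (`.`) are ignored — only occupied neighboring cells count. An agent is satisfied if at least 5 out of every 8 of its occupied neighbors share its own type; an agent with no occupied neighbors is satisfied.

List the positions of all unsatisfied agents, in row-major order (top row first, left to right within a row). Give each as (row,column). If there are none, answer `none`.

Row 1: (1,1)+ 1/1 ✓ · (1,2)+ 3/3 ✓ · (1,3)+ 3/3 ✓ · (1,4)+ 3/3 ✓ · (1,5)+ 2/2 ✓
Row 2: (2,2)+ 3/3 ✓ · (2,3)+ 4/4 ✓ · (2,4)+ 3/3 ✓ · (2,5)+ 2/2 ✓
Row 3: (3,2)+ 2/3 ✓ · (3,3)+ 3/3 ✓
Row 4: (4,1)+ 1/2 ✗ · (4,2)# 0/4 ✗ · (4,3)+ 1/3 ✗ · (4,4)# 1/2 ✗ · (4,5)# 2/2 ✓
Row 5: (5,1)+ 3/3 ✓ · (5,2)+ 1/2 ✗ · (5,5)# 1/1 ✓
Row 6: (6,1)+ 2/2 ✓ · (6,4)# 1/1 ✓
Row 7: (7,1)+ 1/2 ✗ · (7,2)# 1/2 ✗ · (7,3)# 2/2 ✓ · (7,4)# 2/2 ✓

(4,1), (4,2), (4,3), (4,4), (5,2), (7,1), (7,2)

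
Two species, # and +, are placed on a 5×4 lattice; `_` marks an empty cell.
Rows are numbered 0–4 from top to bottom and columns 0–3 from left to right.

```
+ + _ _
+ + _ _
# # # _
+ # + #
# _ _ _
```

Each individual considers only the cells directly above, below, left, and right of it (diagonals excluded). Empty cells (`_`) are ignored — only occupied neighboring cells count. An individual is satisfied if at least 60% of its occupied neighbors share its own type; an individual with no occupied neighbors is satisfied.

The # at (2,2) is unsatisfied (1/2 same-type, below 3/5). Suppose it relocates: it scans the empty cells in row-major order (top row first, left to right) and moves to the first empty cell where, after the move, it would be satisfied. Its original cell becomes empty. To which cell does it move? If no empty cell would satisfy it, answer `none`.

Vacating (2,2). Empty cells in order:
  (0,2): 0/1 same-type → still unsatisfied.
  (0,3): 0/0 same-type → satisfied — stop here.

(0,3)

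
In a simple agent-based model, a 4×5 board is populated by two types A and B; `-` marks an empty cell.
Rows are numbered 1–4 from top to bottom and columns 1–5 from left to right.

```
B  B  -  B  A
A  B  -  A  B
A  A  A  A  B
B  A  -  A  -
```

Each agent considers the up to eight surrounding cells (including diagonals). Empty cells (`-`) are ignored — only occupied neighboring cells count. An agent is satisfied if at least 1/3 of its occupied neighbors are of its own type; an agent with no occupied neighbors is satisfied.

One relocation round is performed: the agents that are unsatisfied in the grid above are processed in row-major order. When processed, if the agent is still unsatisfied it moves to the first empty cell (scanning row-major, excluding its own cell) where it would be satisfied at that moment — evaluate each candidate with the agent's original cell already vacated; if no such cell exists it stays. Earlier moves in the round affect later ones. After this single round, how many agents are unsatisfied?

Initially unsatisfied (in order): (3,5), (4,1).
  (3,5) → (1,3).
  (4,1) → (2,3).
Resulting grid:
B B B B A
A B B A B
A A A A -
- A - A -
Unsatisfied now: (2,5).

1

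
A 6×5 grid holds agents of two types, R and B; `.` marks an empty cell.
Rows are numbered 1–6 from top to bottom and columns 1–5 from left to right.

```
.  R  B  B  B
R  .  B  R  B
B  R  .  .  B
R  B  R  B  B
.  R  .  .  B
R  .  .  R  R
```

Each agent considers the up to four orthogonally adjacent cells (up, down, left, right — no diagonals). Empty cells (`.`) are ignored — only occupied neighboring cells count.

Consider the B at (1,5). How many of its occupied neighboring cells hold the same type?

Occupied neighbors of (1,5): (2,5)=B, (1,4)=B.
Same type (B): 2 of 2.

2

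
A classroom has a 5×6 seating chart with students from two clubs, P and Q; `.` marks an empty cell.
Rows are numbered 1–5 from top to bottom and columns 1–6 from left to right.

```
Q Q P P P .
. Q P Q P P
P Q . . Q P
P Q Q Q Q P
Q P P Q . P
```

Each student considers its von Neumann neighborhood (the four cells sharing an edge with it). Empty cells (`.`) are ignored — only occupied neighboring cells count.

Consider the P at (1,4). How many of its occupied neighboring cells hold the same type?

2

Occupied neighbors of (1,4): (2,4)=Q, (1,3)=P, (1,5)=P.
Same type (P): 2 of 3.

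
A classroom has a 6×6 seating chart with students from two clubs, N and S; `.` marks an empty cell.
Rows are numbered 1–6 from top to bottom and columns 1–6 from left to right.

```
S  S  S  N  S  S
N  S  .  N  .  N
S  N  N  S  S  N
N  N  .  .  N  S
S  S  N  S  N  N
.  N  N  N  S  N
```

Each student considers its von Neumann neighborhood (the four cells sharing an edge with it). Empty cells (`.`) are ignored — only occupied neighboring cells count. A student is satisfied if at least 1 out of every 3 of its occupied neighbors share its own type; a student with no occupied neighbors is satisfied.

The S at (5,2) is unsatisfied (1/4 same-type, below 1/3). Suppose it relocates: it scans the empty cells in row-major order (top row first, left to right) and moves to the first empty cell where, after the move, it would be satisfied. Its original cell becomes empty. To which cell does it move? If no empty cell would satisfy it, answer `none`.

Vacating (5,2). Empty cells in order:
  (2,3): 2/4 same-type → satisfied — stop here.

(2,3)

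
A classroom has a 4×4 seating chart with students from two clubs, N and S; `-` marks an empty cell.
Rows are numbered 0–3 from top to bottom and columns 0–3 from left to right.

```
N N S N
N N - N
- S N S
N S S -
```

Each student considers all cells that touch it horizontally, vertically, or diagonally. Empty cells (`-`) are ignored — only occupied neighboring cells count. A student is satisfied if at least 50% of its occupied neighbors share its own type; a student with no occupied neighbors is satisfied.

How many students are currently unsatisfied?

(0,0)N 3/3 satisfied
(0,1)N 3/4 satisfied
(0,2)S 0/4 not
(0,3)N 1/2 satisfied
(1,0)N 3/4 satisfied
(1,1)N 4/6 satisfied
(1,3)N 2/4 satisfied
(2,1)S 2/6 not
(2,2)N 2/6 not
(2,3)S 1/3 not
(3,0)N 0/2 not
(3,1)S 2/4 satisfied
(3,2)S 3/4 satisfied
Unsatisfied: (0,2), (2,1), (2,2), (2,3), (3,0) — 5 in total.

5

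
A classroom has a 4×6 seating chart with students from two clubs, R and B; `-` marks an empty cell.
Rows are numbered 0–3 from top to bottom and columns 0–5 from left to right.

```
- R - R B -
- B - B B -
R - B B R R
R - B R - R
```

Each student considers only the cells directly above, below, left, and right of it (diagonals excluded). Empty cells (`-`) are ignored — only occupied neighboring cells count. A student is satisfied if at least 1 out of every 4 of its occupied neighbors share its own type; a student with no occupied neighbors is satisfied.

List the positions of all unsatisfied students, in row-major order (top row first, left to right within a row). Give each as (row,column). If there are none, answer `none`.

(0,1), (0,3), (1,1), (3,3)

Row 0: (0,1)R 0/1 ✗ · (0,3)R 0/2 ✗ · (0,4)B 1/2 ✓
Row 1: (1,1)B 0/1 ✗ · (1,3)B 2/3 ✓ · (1,4)B 2/3 ✓
Row 2: (2,0)R 1/1 ✓ · (2,2)B 2/2 ✓ · (2,3)B 2/4 ✓ · (2,4)R 1/3 ✓ · (2,5)R 2/2 ✓
Row 3: (3,0)R 1/1 ✓ · (3,2)B 1/2 ✓ · (3,3)R 0/2 ✗ · (3,5)R 1/1 ✓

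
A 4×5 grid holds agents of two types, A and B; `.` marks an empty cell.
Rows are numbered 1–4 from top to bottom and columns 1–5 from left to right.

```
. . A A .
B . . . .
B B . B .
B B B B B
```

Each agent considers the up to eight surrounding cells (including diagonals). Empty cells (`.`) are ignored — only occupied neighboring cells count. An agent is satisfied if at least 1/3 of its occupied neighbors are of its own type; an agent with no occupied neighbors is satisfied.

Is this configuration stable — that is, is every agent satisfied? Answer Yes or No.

Row 1: (1,3)A 1/1 satisfied · (1,4)A 1/1 satisfied
Row 2: (2,1)B 2/2 satisfied
Row 3: (3,1)B 4/4 satisfied · (3,2)B 5/5 satisfied · (3,4)B 3/3 satisfied
Row 4: (4,1)B 3/3 satisfied · (4,2)B 4/4 satisfied · (4,3)B 4/4 satisfied · (4,4)B 3/3 satisfied · (4,5)B 2/2 satisfied
All meet the threshold, so the configuration is stable.

Yes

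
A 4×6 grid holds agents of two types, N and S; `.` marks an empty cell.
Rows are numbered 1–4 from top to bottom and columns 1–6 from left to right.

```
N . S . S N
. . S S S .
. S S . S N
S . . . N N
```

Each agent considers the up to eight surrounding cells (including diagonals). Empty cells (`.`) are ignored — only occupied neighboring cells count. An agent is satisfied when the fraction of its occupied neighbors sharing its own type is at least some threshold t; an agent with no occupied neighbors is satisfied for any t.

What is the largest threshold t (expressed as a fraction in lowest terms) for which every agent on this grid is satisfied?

Row 1: (1,1)N — no occupied neighbors · (1,3)S 2/2 · (1,5)S 2/3 · (1,6)N 0/2
Row 2: (2,3)S 4/4 · (2,4)S 6/6 · (2,5)S 3/5
Row 3: (3,2)S 3/3 · (3,3)S 3/3 · (3,5)S 2/5 · (3,6)N 2/4
Row 4: (4,1)S 1/1 · (4,5)N 2/3 · (4,6)N 2/3
The smallest same-type fraction is 0/2 at (1,6), which reduces to 0/1. Any threshold above that leaves this agent unsatisfied.

0/1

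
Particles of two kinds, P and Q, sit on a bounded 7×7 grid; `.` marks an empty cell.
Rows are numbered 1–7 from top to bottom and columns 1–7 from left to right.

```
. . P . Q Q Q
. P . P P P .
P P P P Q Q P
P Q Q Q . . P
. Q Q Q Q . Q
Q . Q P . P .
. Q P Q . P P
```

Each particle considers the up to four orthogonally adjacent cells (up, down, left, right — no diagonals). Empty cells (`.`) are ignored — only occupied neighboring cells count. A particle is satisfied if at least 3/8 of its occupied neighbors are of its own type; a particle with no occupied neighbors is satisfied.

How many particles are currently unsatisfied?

9

Row 1: (1,3)P 0/0 satisfied · (1,5)Q 1/2 satisfied · (1,6)Q 2/3 satisfied · (1,7)Q 1/1 satisfied
Row 2: (2,2)P 1/1 satisfied · (2,4)P 2/2 satisfied · (2,5)P 2/4 satisfied · (2,6)P 1/3 not
Row 3: (3,1)P 2/2 satisfied · (3,2)P 3/4 satisfied · (3,3)P 2/3 satisfied · (3,4)P 2/4 satisfied · (3,5)Q 1/3 not · (3,6)Q 1/3 not · (3,7)P 1/2 satisfied
Row 4: (4,1)P 1/2 satisfied · (4,2)Q 2/4 satisfied · (4,3)Q 3/4 satisfied · (4,4)Q 2/3 satisfied · (4,7)P 1/2 satisfied
Row 5: (5,2)Q 2/2 satisfied · (5,3)Q 4/4 satisfied · (5,4)Q 3/4 satisfied · (5,5)Q 1/1 satisfied · (5,7)Q 0/1 not
Row 6: (6,1)Q 0/0 satisfied · (6,3)Q 1/3 not · (6,4)P 0/3 not · (6,6)P 1/1 satisfied
Row 7: (7,2)Q 0/1 not · (7,3)P 0/3 not · (7,4)Q 0/2 not · (7,6)P 2/2 satisfied · (7,7)P 1/1 satisfied
Unsatisfied: (2,6), (3,5), (3,6), (5,7), (6,3), (6,4), (7,2), (7,3), (7,4) — 9 in total.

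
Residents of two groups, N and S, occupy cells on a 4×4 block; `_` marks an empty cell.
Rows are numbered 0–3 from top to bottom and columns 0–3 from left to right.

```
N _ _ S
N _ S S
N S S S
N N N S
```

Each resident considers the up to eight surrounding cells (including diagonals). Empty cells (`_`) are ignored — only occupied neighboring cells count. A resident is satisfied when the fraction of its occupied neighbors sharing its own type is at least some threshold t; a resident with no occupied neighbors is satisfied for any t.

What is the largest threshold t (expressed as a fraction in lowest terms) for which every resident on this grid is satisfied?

Row 0: (0,0)N 1/1 · (0,3)S 2/2
Row 1: (1,0)N 2/3 · (1,2)S 5/5 · (1,3)S 4/4
Row 2: (2,0)N 3/4 · (2,1)S 2/7 · (2,2)S 5/7 · (2,3)S 4/5
Row 3: (3,0)N 2/3 · (3,1)N 3/5 · (3,2)N 1/5 · (3,3)S 2/3
The smallest same-type fraction is 1/5 at (3,2), which reduces to 1/5. Any threshold above that leaves this resident unsatisfied.

1/5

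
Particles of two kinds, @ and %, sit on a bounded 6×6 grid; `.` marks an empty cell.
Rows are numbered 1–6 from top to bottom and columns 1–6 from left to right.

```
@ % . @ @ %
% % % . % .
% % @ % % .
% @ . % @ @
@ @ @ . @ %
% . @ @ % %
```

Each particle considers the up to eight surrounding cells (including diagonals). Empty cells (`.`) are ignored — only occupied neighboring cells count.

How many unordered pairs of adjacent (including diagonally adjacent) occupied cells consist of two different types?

Scan each occupied cell's neighbors to the right and below (and the two forward diagonals) so each pair is counted once.
From row 1: 7 unlike of 12 pairs (running 7/12).
From row 2: 2 unlike of 12 pairs (running 9/24).
From row 3: 8 unlike of 15 pairs (running 17/39).
From row 4: 8 unlike of 14 pairs (running 25/53).
From row 5: 5 unlike of 13 pairs (running 30/66).
From row 6: 1 unlike of 3 pairs (running 31/69).
Total adjacent occupied pairs: 69; unlike-type pairs: 31.

31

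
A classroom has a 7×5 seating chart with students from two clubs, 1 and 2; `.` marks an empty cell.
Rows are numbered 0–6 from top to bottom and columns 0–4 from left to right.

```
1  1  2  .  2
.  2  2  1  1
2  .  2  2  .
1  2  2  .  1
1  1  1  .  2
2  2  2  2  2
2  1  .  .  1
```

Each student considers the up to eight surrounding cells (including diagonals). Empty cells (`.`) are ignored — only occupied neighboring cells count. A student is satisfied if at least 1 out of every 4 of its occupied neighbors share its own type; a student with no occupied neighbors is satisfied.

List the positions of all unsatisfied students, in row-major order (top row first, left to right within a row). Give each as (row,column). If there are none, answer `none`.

(0,4), (1,3), (3,4), (4,2), (6,1), (6,4)

(0,0)1 1/2 satisfied
(0,1)1 1/4 satisfied
(0,2)2 2/4 satisfied
(0,4)2 0/2 not
(1,1)2 4/6 satisfied
(1,2)2 4/6 satisfied
(1,3)1 1/6 not
(1,4)1 1/3 satisfied
(2,0)2 2/3 satisfied
(2,2)2 5/6 satisfied
(2,3)2 3/6 satisfied
(3,0)1 2/4 satisfied
(3,1)2 3/7 satisfied
(3,2)2 3/5 satisfied
(3,4)1 0/2 not
(4,0)1 2/5 satisfied
(4,1)1 3/8 satisfied
(4,2)1 1/6 not
(4,4)2 2/3 satisfied
(5,0)2 2/5 satisfied
(5,1)2 3/7 satisfied
(5,2)2 2/5 satisfied
(5,3)2 3/5 satisfied
(5,4)2 2/3 satisfied
(6,0)2 2/3 satisfied
(6,1)1 0/4 not
(6,4)1 0/2 not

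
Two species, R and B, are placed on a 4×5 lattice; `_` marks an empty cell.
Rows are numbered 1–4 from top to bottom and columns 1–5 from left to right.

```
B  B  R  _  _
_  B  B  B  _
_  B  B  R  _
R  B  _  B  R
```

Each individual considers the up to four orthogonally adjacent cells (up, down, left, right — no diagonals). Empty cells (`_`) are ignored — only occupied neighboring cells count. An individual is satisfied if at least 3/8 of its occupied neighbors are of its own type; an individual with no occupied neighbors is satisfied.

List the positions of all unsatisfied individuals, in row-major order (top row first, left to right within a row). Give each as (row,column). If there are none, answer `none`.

Row 1: (1,1)B 1/1 ok · (1,2)B 2/3 ok · (1,3)R 0/2 unhappy
Row 2: (2,2)B 3/3 ok · (2,3)B 3/4 ok · (2,4)B 1/2 ok
Row 3: (3,2)B 3/3 ok · (3,3)B 2/3 ok · (3,4)R 0/3 unhappy
Row 4: (4,1)R 0/1 unhappy · (4,2)B 1/2 ok · (4,4)B 0/2 unhappy · (4,5)R 0/1 unhappy

(1,3), (3,4), (4,1), (4,4), (4,5)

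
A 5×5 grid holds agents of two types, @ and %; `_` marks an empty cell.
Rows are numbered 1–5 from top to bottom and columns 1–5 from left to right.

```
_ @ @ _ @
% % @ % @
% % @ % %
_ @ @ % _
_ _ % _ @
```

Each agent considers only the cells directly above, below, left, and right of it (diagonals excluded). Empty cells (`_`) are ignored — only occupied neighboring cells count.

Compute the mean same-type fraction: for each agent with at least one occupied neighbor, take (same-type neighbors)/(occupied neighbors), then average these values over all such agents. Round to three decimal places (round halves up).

Row 1: (1,2)@ 1/2 · (1,3)@ 2/2 · (1,5)@ 1/1
Row 2: (2,1)% 2/2 · (2,2)% 2/4 · (2,3)@ 2/4 · (2,4)% 1/3 · (2,5)@ 1/3
Row 3: (3,1)% 2/2 · (3,2)% 2/4 · (3,3)@ 2/4 · (3,4)% 3/4 · (3,5)% 1/2
Row 4: (4,2)@ 1/2 · (4,3)@ 2/4 · (4,4)% 1/2
Row 5: (5,3)% 0/1 · (5,5)@ — no occupied neighbors
Sum over 17 agents: 1/2 + 2/2 + 1/1 + 2/2 + 2/4 + 2/4 + 1/3 + 1/3 + 2/2 + 2/4 + 2/4 + 3/4 + 1/2 + 1/2 + 2/4 + 1/2 + 0/1 = 119/12; mean = 119/12 ÷ 17 = 7/12 = 0.583333… → 0.583.

0.583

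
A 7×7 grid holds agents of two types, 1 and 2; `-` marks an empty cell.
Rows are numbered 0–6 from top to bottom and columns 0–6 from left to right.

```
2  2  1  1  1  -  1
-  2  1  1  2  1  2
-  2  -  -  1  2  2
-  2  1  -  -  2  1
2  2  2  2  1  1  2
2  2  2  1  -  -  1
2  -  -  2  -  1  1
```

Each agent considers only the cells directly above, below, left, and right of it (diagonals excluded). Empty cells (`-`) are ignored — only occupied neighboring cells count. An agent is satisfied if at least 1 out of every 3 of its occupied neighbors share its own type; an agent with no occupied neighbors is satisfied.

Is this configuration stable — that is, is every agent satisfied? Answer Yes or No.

Row 0: (0,0)2 1/1 satisfied · (0,1)2 2/3 satisfied · (0,2)1 2/3 satisfied · (0,3)1 3/3 satisfied · (0,4)1 1/2 satisfied · (0,6)1 0/1 not
Row 1: (1,1)2 2/3 satisfied · (1,2)1 2/3 satisfied · (1,3)1 2/3 satisfied · (1,4)2 0/4 not · (1,5)1 0/3 not · (1,6)2 1/3 satisfied
Row 2: (2,1)2 2/2 satisfied · (2,4)1 0/2 not · (2,5)2 2/4 satisfied · (2,6)2 2/3 satisfied
Row 3: (3,1)2 2/3 satisfied · (3,2)1 0/2 not · (3,5)2 1/3 satisfied · (3,6)1 0/3 not
Row 4: (4,0)2 2/2 satisfied · (4,1)2 4/4 satisfied · (4,2)2 3/4 satisfied · (4,3)2 1/3 satisfied · (4,4)1 1/2 satisfied · (4,5)1 1/3 satisfied · (4,6)2 0/3 not
Row 5: (5,0)2 3/3 satisfied · (5,1)2 3/3 satisfied · (5,2)2 2/3 satisfied · (5,3)1 0/3 not · (5,6)1 1/2 satisfied
Row 6: (6,0)2 1/1 satisfied · (6,3)2 0/1 not · (6,5)1 1/1 satisfied · (6,6)1 2/2 satisfied
For instance (0,6) has only 0/1 same-type neighbors, below 1/3.

No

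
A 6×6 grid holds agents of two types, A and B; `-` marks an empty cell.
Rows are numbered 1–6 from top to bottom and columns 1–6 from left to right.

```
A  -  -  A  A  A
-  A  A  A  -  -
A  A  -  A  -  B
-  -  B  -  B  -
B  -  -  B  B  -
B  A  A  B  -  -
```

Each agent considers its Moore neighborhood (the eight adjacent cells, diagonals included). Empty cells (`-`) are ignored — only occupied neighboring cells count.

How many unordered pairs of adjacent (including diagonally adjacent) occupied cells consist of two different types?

7

Scan each occupied cell's neighbors to the right and below (and the two forward diagonals) so each pair is counted once.
From row 1: 0 unlike of 6 pairs (running 0/6).
From row 2: 0 unlike of 7 pairs (running 0/13).
From row 3: 3 unlike of 5 pairs (running 3/18).
From row 4: 0 unlike of 3 pairs (running 3/21).
From row 5: 2 unlike of 6 pairs (running 5/27).
From row 6: 2 unlike of 3 pairs (running 7/30).
Total adjacent occupied pairs: 30; unlike-type pairs: 7.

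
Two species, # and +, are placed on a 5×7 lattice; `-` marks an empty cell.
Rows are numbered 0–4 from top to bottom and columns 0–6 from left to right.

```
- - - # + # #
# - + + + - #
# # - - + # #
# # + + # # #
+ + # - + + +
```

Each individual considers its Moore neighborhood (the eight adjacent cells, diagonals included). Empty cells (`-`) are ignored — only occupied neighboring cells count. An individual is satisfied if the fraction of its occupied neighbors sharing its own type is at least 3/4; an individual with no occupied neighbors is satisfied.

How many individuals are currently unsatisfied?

21

(0,3)# 0/4 unhappy
(0,4)+ 2/4 unhappy
(0,5)# 2/4 unhappy
(0,6)# 2/2 ok
(1,0)# 2/2 ok
(1,2)+ 1/3 unhappy
(1,3)+ 4/5 ok
(1,4)+ 3/6 unhappy
(1,6)# 4/4 ok
(2,0)# 4/4 ok
(2,1)# 4/6 unhappy
(2,4)+ 3/6 unhappy
(2,5)# 5/7 unhappy
(2,6)# 4/4 ok
(3,0)# 3/5 unhappy
(3,1)# 4/7 unhappy
(3,2)+ 2/5 unhappy
(3,3)+ 3/5 unhappy
(3,4)# 2/6 unhappy
(3,5)# 4/8 unhappy
(3,6)# 3/5 unhappy
(4,0)+ 1/3 unhappy
(4,1)+ 2/5 unhappy
(4,2)# 1/4 unhappy
(4,4)+ 2/4 unhappy
(4,5)+ 2/5 unhappy
(4,6)+ 1/3 unhappy
Unsatisfied: (0,3), (0,4), (0,5), (1,2), (1,4), (2,1), (2,4), (2,5), (3,0), (3,1), (3,2), (3,3), (3,4), (3,5), (3,6), (4,0), (4,1), (4,2), (4,4), (4,5), (4,6) — 21 in total.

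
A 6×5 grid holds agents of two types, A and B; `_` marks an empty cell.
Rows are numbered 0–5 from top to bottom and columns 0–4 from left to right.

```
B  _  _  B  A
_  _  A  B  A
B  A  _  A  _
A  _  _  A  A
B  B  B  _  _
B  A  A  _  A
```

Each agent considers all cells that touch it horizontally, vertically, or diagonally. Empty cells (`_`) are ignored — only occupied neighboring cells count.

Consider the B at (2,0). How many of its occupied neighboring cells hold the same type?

Occupied neighbors of (2,0): (2,1)=A, (3,0)=A.
Same type (B): 0 of 2.

0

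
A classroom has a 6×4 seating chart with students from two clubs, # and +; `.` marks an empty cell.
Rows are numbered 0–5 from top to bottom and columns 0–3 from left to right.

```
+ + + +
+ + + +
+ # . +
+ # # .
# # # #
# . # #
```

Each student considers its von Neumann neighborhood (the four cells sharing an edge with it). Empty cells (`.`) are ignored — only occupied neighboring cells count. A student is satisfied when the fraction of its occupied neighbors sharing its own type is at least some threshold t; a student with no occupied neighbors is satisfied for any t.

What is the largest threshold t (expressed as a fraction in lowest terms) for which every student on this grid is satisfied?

1/3

(0,0)+ 2/2
(0,1)+ 3/3
(0,2)+ 3/3
(0,3)+ 2/2
(1,0)+ 3/3
(1,1)+ 3/4
(1,2)+ 3/3
(1,3)+ 3/3
(2,0)+ 2/3
(2,1)# 1/3
(2,3)+ 1/1
(3,0)+ 1/3
(3,1)# 3/4
(3,2)# 2/2
(4,0)# 2/3
(4,1)# 3/3
(4,2)# 4/4
(4,3)# 2/2
(5,0)# 1/1
(5,2)# 2/2
(5,3)# 2/2
The smallest same-type fraction is 1/3 at (2,1), which reduces to 1/3. Any threshold above that leaves this student unsatisfied.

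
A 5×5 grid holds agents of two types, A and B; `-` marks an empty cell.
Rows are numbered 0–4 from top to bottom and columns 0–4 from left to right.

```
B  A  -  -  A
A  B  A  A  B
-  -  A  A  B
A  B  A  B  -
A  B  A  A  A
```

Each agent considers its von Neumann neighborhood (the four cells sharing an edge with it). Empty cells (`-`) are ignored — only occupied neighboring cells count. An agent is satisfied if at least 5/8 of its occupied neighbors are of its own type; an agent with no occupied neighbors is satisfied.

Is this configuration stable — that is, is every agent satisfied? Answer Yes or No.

No

(0,0)B 0/2 ✗
(0,1)A 0/2 ✗
(0,4)A 0/1 ✗
(1,0)A 0/2 ✗
(1,1)B 0/3 ✗
(1,2)A 2/3 ✓
(1,3)A 2/3 ✓
(1,4)B 1/3 ✗
(2,2)A 3/3 ✓
(2,3)A 2/4 ✗
(2,4)B 1/2 ✗
(3,0)A 1/2 ✗
(3,1)B 1/3 ✗
(3,2)A 2/4 ✗
(3,3)B 0/3 ✗
(4,0)A 1/2 ✗
(4,1)B 1/3 ✗
(4,2)A 2/3 ✓
(4,3)A 2/3 ✓
(4,4)A 1/1 ✓
For instance (0,0) has only 0/2 same-type neighbors, below 5/8.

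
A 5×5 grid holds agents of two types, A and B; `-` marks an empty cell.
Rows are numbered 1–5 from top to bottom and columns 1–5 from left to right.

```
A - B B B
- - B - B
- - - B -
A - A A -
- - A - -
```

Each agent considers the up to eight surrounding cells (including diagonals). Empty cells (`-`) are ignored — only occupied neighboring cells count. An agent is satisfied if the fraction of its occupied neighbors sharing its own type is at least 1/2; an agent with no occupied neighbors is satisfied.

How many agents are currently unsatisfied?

Row 1: (1,1)A 0/0 ok · (1,3)B 2/2 ok · (1,4)B 4/4 ok · (1,5)B 2/2 ok
Row 2: (2,3)B 3/3 ok · (2,5)B 3/3 ok
Row 3: (3,4)B 2/4 ok
Row 4: (4,1)A 0/0 ok · (4,3)A 2/3 ok · (4,4)A 2/3 ok
Row 5: (5,3)A 2/2 ok
Every one meets the threshold.

0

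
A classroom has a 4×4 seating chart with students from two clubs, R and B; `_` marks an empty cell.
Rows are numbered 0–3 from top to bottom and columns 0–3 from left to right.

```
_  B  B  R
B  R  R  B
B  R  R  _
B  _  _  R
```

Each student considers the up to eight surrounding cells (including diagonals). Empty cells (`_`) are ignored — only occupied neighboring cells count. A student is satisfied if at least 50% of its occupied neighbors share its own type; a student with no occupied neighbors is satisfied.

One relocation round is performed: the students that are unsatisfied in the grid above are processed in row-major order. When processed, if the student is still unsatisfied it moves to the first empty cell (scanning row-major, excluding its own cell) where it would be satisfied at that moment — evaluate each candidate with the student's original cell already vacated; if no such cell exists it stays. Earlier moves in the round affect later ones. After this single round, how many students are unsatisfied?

1

Initially unsatisfied (in order): (0,2), (0,3), (1,1), (1,3).
  (0,2) → (0,0).
  (0,3): now satisfied by earlier moves; stays.
  (1,1) → (0,2).
  (1,3) → (1,1).
Resulting grid:
B B R R
B B R _
B R R _
B _ _ R
Unsatisfied now: (2,1).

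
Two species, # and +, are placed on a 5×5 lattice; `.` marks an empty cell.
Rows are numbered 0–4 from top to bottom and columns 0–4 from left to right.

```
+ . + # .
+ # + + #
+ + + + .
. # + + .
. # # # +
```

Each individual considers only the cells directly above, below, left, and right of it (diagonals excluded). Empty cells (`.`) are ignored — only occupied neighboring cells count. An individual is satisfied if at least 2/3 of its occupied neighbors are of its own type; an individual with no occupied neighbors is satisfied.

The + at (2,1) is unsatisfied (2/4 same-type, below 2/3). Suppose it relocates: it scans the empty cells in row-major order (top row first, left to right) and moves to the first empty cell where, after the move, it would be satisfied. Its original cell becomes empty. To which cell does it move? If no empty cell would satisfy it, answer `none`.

Vacating (2,1). Empty cells in order:
  (0,1): 2/3 same-type → satisfied — stop here.

(0,1)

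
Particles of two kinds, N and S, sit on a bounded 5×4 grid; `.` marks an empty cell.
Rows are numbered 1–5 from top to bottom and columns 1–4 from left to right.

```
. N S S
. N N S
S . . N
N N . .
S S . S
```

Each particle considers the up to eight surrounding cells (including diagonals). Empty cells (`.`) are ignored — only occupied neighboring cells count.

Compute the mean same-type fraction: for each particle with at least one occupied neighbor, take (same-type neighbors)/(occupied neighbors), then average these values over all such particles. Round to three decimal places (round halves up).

0.408

(1,2)N 2/3
(1,3)S 2/5
(1,4)S 2/3
(2,2)N 2/4
(2,3)N 3/6
(2,4)S 2/4
(3,1)S 0/3
(3,4)N 1/2
(4,1)N 1/4
(4,2)N 1/4
(5,1)S 1/3
(5,2)S 1/3
(5,4)S — no occupied neighbors
Sum over 12 particles: 2/3 + 2/5 + 2/3 + 2/4 + 3/6 + 2/4 + 0/3 + 1/2 + 1/4 + 1/4 + 1/3 + 1/3 = 49/10; mean = 49/10 ÷ 12 = 49/120 = 0.408333… → 0.408.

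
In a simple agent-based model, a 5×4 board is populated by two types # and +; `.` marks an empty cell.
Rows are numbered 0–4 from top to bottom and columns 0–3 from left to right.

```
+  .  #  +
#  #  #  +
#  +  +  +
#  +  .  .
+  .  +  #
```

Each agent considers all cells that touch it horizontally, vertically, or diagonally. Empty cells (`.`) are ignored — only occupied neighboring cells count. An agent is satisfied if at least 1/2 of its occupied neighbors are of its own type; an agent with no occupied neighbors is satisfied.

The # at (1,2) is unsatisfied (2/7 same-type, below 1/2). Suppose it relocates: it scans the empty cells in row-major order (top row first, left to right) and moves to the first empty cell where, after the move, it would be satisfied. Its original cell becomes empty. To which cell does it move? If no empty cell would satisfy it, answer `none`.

(0,1)

Vacating (1,2). Empty cells in order:
  (0,1): 3/4 same-type → satisfied — stop here.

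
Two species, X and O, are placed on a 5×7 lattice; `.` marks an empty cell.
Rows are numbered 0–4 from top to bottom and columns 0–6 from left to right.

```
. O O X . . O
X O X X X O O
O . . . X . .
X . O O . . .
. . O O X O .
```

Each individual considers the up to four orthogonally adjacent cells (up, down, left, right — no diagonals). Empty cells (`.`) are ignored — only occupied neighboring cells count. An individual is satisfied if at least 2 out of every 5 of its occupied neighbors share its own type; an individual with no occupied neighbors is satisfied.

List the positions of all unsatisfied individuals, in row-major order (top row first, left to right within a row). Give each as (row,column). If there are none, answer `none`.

(0,1)O 2/2 ✓
(0,2)O 1/3 ✗
(0,3)X 1/2 ✓
(0,6)O 1/1 ✓
(1,0)X 0/2 ✗
(1,1)O 1/3 ✗
(1,2)X 1/3 ✗
(1,3)X 3/3 ✓
(1,4)X 2/3 ✓
(1,5)O 1/2 ✓
(1,6)O 2/2 ✓
(2,0)O 0/2 ✗
(2,4)X 1/1 ✓
(3,0)X 0/1 ✗
(3,2)O 2/2 ✓
(3,3)O 2/2 ✓
(4,2)O 2/2 ✓
(4,3)O 2/3 ✓
(4,4)X 0/2 ✗
(4,5)O 0/1 ✗

(0,2), (1,0), (1,1), (1,2), (2,0), (3,0), (4,4), (4,5)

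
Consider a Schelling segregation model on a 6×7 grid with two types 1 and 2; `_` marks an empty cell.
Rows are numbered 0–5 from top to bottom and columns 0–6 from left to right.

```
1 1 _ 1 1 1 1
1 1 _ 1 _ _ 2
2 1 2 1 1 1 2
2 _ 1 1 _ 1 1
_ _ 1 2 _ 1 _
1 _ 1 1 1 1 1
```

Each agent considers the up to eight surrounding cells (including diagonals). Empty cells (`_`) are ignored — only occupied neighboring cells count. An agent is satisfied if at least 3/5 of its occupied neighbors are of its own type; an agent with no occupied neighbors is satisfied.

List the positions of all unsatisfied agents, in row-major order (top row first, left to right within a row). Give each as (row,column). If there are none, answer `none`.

(0,6), (1,6), (2,0), (2,1), (2,2), (2,6), (3,0), (4,3)

Row 0: (0,0)1 3/3 ok · (0,1)1 3/3 ok · (0,3)1 2/2 ok · (0,4)1 3/3 ok · (0,5)1 2/3 ok · (0,6)1 1/2 unhappy
Row 1: (1,0)1 4/5 ok · (1,1)1 4/6 ok · (1,3)1 4/5 ok · (1,6)2 1/4 unhappy
Row 2: (2,0)2 1/4 unhappy · (2,1)1 3/6 unhappy · (2,2)2 0/6 unhappy · (2,3)1 4/5 ok · (2,4)1 5/5 ok · (2,5)1 3/5 ok · (2,6)2 1/4 unhappy
Row 3: (3,0)2 1/2 unhappy · (3,2)1 4/6 ok · (3,3)1 4/6 ok · (3,5)1 4/5 ok · (3,6)1 3/4 ok
Row 4: (4,2)1 4/5 ok · (4,3)2 0/6 unhappy · (4,5)1 5/5 ok
Row 5: (5,0)1 0/0 ok · (5,2)1 2/3 ok · (5,3)1 3/4 ok · (5,4)1 3/4 ok · (5,5)1 3/3 ok · (5,6)1 2/2 ok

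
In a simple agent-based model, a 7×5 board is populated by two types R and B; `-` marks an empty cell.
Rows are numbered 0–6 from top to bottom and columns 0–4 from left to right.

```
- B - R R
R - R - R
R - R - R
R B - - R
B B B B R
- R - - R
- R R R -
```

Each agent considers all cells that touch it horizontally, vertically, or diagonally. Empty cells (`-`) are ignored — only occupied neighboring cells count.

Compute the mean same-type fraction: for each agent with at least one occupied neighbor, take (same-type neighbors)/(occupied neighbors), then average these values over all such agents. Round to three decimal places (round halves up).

0.663

Row 0: (0,1)B 0/2 · (0,3)R 3/3 · (0,4)R 2/2
Row 1: (1,0)R 1/2 · (1,2)R 2/3 · (1,4)R 3/3
Row 2: (2,0)R 2/3 · (2,2)R 1/2 · (2,4)R 2/2
Row 3: (3,0)R 1/4 · (3,1)B 3/6 · (3,4)R 2/3
Row 4: (4,0)B 2/4 · (4,1)B 3/5 · (4,2)B 3/4 · (4,3)B 1/4 · (4,4)R 2/3
Row 5: (5,1)R 2/5 · (5,4)R 2/3
Row 6: (6,1)R 2/2 · (6,2)R 3/3 · (6,3)R 2/2
Sum over 22 agents: 0/2 + 3/3 + 2/2 + 1/2 + 2/3 + 3/3 + 2/3 + 1/2 + 2/2 + 1/4 + 3/6 + 2/3 + 2/4 + 3/5 + 3/4 + 1/4 + 2/3 + 2/5 + 2/3 + 2/2 + 3/3 + 2/2 = 175/12; mean = 175/12 ÷ 22 = 175/264 = 0.662878… → 0.663.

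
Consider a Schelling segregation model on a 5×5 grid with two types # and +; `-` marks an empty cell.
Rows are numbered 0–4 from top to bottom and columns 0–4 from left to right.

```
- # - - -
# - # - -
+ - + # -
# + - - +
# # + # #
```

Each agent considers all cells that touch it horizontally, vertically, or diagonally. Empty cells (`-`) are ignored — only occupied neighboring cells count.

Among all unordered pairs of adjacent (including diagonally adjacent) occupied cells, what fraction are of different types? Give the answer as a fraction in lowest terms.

6/11

Scan each occupied cell's neighbors to the right and below (and the two forward diagonals) so each pair is counted once.
Row 0: #(0,1)–#(1,2)= #(0,1)–#(1,0)=  → 0/2 unlike.
Row 1: #(1,0)–+(2,0)≠ #(1,2)–+(2,2)≠ #(1,2)–#(2,3)=  → 2/3 unlike.
Row 2: +(2,0)–#(3,0)≠ +(2,0)–+(3,1)= +(2,2)–#(2,3)≠ +(2,2)–+(3,1)= #(2,3)–+(3,4)≠  → 3/5 unlike.
Row 3: #(3,0)–+(3,1)≠ #(3,0)–#(4,0)= #(3,0)–#(4,1)= +(3,1)–#(4,1)≠ +(3,1)–+(4,2)= +(3,1)–#(4,0)≠ +(3,4)–#(4,4)≠ +(3,4)–#(4,3)≠  → 5/8 unlike.
Row 4: #(4,0)–#(4,1)= #(4,1)–+(4,2)≠ +(4,2)–#(4,3)≠ #(4,3)–#(4,4)=  → 2/4 unlike.
Total adjacent occupied pairs: 22; unlike-type pairs: 12.
12/22 reduces to 6/11.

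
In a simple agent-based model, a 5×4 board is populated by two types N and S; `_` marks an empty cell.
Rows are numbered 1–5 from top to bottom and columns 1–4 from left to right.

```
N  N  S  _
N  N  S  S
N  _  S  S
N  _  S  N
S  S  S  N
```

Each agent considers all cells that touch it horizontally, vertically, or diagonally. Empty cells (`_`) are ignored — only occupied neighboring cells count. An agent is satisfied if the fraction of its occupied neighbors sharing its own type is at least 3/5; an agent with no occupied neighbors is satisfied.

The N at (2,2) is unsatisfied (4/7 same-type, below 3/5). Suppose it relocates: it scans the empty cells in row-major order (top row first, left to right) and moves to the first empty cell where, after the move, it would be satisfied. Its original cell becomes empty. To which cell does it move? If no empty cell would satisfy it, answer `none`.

Vacating (2,2). Empty cells in order:
  (1,4): 0/3 same-type → still unsatisfied.
  (3,2): 3/6 same-type → still unsatisfied.
  (4,2): 2/7 same-type → still unsatisfied.

none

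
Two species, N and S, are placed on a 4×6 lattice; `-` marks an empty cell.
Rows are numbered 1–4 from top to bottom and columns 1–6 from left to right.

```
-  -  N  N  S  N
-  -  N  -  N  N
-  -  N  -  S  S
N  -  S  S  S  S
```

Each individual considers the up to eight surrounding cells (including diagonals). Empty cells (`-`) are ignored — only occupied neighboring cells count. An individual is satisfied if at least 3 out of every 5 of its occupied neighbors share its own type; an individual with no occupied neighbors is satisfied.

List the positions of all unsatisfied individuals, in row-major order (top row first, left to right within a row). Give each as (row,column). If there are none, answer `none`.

(1,5), (2,5), (2,6), (3,3), (4,3)

(1,3)N 2/2 ✓
(1,4)N 3/4 ✓
(1,5)S 0/4 ✗
(1,6)N 2/3 ✓
(2,3)N 3/3 ✓
(2,5)N 3/6 ✗
(2,6)N 2/5 ✗
(3,3)N 1/3 ✗
(3,5)S 4/6 ✓
(3,6)S 3/5 ✓
(4,1)N 0/0 ✓
(4,3)S 1/2 ✗
(4,4)S 3/4 ✓
(4,5)S 4/4 ✓
(4,6)S 3/3 ✓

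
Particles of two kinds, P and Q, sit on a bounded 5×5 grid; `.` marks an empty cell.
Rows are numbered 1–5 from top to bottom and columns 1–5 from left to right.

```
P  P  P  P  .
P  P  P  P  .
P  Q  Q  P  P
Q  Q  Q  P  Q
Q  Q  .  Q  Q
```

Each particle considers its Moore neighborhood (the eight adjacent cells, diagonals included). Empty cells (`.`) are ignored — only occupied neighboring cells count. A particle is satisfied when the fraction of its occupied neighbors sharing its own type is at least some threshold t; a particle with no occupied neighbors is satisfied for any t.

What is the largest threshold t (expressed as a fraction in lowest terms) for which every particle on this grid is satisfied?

Row 1: (1,1)P 3/3 · (1,2)P 5/5 · (1,3)P 5/5 · (1,4)P 3/3
Row 2: (2,1)P 4/5 · (2,2)P 6/8 · (2,3)P 6/8 · (2,4)P 5/6
Row 3: (3,1)P 2/5 · (3,2)Q 4/8 · (3,3)Q 3/8 · (3,4)P 4/7 · (3,5)P 3/4
Row 4: (4,1)Q 4/5 · (4,2)Q 6/7 · (4,3)Q 5/7 · (4,4)P 2/7 · (4,5)Q 2/5
Row 5: (5,1)Q 3/3 · (5,2)Q 4/4 · (5,4)Q 3/4 · (5,5)Q 2/3
The smallest same-type fraction is 2/7 at (4,4), which reduces to 2/7. Any threshold above that leaves this particle unsatisfied.

2/7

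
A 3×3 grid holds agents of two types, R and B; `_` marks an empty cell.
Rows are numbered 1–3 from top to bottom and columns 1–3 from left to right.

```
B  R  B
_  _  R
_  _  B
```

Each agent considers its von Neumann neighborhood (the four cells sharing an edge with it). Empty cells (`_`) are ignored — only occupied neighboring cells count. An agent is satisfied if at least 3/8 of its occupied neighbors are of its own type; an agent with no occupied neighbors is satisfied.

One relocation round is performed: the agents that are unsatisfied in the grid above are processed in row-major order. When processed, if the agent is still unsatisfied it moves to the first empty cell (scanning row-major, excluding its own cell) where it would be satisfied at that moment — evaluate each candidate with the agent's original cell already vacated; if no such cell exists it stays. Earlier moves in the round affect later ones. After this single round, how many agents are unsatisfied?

Initially unsatisfied (in order): (1,1), (1,2), (1,3), (2,3), (3,3).
  (1,1) → (2,1).
  (1,2) → (2,2).
  (1,3) → (1,1).
  (2,3): now satisfied by earlier moves; stays.
  (3,3) → (1,2).
Resulting grid:
B B _
B R R
_ _ _
Unsatisfied now: (2,2).

1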